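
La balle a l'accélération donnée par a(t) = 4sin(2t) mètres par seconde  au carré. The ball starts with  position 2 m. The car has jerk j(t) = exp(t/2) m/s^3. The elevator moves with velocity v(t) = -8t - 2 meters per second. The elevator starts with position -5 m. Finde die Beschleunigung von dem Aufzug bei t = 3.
Um dies zu lösen, müssen wir 1 Ableitung unserer Gleichung für die Geschwindigkeit v(t) = -8·t - 2 nehmen. Durch Ableiten von der Geschwindigkeit erhalten wir die Beschleunigung: a(t) = -8. Aus der Gleichung für die Beschleunigung a(t) = -8, setzen wir t = 3 ein und erhalten a = -8.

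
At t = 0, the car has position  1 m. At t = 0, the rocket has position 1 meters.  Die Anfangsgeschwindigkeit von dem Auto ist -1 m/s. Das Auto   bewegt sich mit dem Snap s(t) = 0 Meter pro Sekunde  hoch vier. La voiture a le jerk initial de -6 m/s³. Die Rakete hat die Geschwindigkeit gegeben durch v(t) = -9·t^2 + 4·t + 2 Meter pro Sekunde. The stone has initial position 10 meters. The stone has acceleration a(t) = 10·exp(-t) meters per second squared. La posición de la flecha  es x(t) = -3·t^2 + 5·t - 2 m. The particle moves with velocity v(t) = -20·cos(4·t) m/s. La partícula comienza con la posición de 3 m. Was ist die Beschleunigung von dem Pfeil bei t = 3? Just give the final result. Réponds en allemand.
Bei t = 3, a = -6.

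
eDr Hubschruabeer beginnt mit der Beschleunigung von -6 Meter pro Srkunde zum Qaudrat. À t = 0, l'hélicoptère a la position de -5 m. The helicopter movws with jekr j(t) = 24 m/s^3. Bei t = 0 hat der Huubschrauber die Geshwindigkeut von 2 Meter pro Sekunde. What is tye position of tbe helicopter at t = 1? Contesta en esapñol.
Necesitamos integrar nuestra ecuación de la sacudida j(t) = 24 3 veces. Tomando ∫j(t)dt y aplicando a(0) = -6, encontramos a(t) = 24·t - 6. Integrando la aceleración y usando la condición inicial v(0) = 2, obtenemos v(t) = 12·t^2 - 6·t + 2. La integral de la velocidad es la posición. Usando x(0) = -5, obtenemos x(t) = 4·t^3 - 3·t^2 + 2·t - 5. Tenemos la posición x(t) = 4·t^3 - 3·t^2 + 2·t - 5. Sustituyendo t = 1: x(1) = -2.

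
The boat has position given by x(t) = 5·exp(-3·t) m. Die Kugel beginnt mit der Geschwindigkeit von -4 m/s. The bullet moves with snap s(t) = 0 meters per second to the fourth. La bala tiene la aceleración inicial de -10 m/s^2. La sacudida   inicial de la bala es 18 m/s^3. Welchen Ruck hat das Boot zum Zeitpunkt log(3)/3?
Wir müssen unsere Gleichung für die Position x(t) = 5·exp(-3·t) 3-mal ableiten. Die Ableitung von der Position ergibt die Geschwindigkeit: v(t) = -15·exp(-3·t). Durch Ableiten von der Geschwindigkeit erhalten wir die Beschleunigung: a(t) = 45·exp(-3·t). Durch Ableiten von der Beschleunigung erhalten wir den Ruck: j(t) = -135·exp(-3·t). Wir haben den Ruck j(t) = -135·exp(-3·t). Durch Einsetzen von t = log(3)/3: j(log(3)/3) = -45.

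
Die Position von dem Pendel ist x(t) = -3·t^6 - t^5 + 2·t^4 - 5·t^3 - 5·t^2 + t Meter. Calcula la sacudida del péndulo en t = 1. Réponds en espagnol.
Debemos derivar nuestra ecuación de la posición x(t) = -3·t^6 - t^5 + 2·t^4 - 5·t^3 - 5·t^2 + t 3 veces. Tomando d/dt de x(t), encontramos v(t) = -18·t^5 - 5·t^4 + 8·t^3 - 15·t^2 - 10·t + 1. La derivada de la velocidad da la aceleración: a(t) = -90·t^4 - 20·t^3 + 24·t^2 - 30·t - 10. La derivada de la aceleración da la sacudida: j(t) = -360·t^3 - 60·t^2 + 48·t - 30. Usando j(t) = -360·t^3 - 60·t^2 + 48·t - 30 y sustituyendo t = 1, encontramos j = -402.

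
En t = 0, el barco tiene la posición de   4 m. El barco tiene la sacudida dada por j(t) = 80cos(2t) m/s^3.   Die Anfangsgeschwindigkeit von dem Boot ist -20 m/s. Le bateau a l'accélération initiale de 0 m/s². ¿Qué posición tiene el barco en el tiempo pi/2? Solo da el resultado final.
En t = pi/2, x = 4.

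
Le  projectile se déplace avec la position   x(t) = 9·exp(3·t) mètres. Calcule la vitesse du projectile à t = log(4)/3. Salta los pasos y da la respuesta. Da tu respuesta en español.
La velocidad en t = log(4)/3 es v = 108.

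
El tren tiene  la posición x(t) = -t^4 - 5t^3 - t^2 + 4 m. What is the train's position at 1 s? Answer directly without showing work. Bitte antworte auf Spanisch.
La posición en t = 1 es x = -3.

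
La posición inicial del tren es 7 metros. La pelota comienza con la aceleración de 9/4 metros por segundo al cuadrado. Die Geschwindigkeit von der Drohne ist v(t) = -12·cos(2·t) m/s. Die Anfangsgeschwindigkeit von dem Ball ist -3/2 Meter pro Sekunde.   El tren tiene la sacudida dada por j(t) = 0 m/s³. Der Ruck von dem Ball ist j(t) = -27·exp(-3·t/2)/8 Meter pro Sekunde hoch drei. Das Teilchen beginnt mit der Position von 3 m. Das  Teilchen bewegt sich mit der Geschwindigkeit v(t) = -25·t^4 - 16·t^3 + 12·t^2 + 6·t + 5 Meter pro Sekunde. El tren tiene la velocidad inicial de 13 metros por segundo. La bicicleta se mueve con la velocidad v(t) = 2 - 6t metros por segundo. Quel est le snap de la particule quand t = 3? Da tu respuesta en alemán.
Um dies zu lösen, müssen wir 3 Ableitungen unserer Gleichung für die Geschwindigkeit v(t) = -25·t^4 - 16·t^3 + 12·t^2 + 6·t + 5 nehmen. Die Ableitung von der Geschwindigkeit ergibt die Beschleunigung: a(t) = -100·t^3 - 48·t^2 + 24·t + 6. Mit d/dt von a(t) finden wir j(t) = -300·t^2 - 96·t + 24. Durch Ableiten von dem Ruck erhalten wir den Snap: s(t) = -600·t - 96. Aus der Gleichung für den Snap s(t) = -600·t - 96, setzen wir t = 3 ein und erhalten s = -1896.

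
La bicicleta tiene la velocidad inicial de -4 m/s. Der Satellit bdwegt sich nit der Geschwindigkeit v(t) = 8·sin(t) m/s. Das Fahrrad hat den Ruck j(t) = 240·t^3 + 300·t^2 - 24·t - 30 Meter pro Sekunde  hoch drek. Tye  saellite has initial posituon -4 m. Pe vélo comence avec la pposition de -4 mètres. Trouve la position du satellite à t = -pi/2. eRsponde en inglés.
We must find the antiderivative of our velocity equation v(t) = 8·sin(t) 1 time. Finding the integral of v(t) and using x(0) = -4: x(t) = 4 - 8·cos(t). From the given position equation x(t) = 4 - 8·cos(t), we substitute t = -pi/2 to get x = 4.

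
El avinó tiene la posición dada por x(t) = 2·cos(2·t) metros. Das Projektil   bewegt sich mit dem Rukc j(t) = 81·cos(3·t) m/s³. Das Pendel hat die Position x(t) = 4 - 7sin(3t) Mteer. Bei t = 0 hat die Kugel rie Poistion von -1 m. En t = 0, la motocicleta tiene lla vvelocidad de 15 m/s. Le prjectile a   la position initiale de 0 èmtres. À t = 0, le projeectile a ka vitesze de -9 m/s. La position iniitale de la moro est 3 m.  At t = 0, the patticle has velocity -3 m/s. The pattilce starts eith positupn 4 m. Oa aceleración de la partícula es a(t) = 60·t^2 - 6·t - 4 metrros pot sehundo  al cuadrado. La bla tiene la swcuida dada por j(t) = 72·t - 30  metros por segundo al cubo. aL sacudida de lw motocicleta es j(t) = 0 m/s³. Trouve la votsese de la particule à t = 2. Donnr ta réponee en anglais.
We must find the antiderivative of our acceleration equation a(t) = 60·t^2 - 6·t - 4 1 time. The integral of acceleration is velocity. Using v(0) = -3, we get v(t) = 20·t^3 - 3·t^2 - 4·t - 3. From the given velocity equation v(t) = 20·t^3 - 3·t^2 - 4·t - 3, we substitute t = 2 to get v = 137.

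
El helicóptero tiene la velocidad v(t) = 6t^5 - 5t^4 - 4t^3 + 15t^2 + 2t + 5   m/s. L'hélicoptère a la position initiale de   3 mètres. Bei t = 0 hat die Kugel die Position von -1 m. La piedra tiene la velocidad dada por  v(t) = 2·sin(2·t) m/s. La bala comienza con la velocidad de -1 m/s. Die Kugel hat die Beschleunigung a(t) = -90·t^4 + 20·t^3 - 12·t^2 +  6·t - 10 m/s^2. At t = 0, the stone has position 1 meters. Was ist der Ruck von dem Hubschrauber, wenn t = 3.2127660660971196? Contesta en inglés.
We must differentiate our velocity equation v(t) = 6·t^5 - 5·t^4 - 4·t^3 + 15·t^2 + 2·t + 5 2 times. Taking d/dt of v(t), we find a(t) = 30·t^4 - 20·t^3 - 12·t^2 + 30·t + 2. Taking d/dt of a(t), we find j(t) = 120·t^3 - 60·t^2 - 24·t + 30. We have jerk j(t) = 120·t^3 - 60·t^2 - 24·t + 30. Substituting t = 3.2127660660971196: j(3.2127660660971196) = 3312.99048666324.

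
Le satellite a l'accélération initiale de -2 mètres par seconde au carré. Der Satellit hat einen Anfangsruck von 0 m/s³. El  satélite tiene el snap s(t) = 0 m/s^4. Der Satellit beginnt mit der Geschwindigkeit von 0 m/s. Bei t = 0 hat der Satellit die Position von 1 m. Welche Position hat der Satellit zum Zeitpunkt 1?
Ausgehend von dem Snap s(t) = 0, nehmen wir 4 Integrale. Die Stammfunktion von dem Snap, mit j(0) = 0, ergibt den Ruck: j(t) = 0. Das Integral von dem Ruck ist die Beschleunigung. Mit a(0) = -2 erhalten wir a(t) = -2. Mit ∫a(t)dt und Anwendung von v(0) = 0, finden wir v(t) = -2·t. Mit ∫v(t)dt und Anwendung von x(0) = 1, finden wir x(t) = 1 - t^2. Wir haben die Position x(t) = 1 - t^2. Durch Einsetzen von t = 1: x(1) = 0.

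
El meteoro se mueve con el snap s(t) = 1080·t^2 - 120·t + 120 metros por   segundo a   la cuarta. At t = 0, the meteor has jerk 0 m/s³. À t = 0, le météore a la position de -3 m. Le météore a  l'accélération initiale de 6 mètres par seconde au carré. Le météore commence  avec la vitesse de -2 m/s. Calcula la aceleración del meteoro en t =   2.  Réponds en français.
En partant du snap s(t) = 1080·t^2 - 120·t + 120, nous prenons 2 intégrales. La primitive du snap, avec j(0) = 0, donne le jerk: j(t) = 60·t·(6·t^2 - t + 2). En intégrant le jerk et en utilisant la condition initiale a(0) = 6, nous obtenons a(t) = 90·t^4 - 20·t^3 + 60·t^2 + 6. En utilisant a(t) = 90·t^4 - 20·t^3 + 60·t^2 + 6 et en substituant t = 2, nous trouvons a = 1526.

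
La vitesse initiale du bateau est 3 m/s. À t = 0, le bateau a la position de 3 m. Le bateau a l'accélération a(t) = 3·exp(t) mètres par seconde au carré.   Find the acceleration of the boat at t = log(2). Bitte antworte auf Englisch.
We have acceleration a(t) = 3·exp(t). Substituting t = log(2): a(log(2)) = 6.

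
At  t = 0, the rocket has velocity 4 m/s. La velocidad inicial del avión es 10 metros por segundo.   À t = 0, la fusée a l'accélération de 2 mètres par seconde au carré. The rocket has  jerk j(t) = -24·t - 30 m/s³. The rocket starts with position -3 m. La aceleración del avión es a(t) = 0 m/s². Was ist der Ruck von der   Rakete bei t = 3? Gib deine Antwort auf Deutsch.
Aus der Gleichung für den Ruck j(t) = -24·t - 30, setzen wir t = 3 ein und erhalten j = -102.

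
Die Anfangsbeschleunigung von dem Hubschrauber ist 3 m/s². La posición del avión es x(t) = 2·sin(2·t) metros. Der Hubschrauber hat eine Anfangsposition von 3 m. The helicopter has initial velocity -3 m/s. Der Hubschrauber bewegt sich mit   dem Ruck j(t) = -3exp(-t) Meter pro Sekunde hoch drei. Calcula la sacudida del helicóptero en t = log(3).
Usando j(t) = -3·exp(-t) y sustituyendo t = log(3), encontramos j = -1.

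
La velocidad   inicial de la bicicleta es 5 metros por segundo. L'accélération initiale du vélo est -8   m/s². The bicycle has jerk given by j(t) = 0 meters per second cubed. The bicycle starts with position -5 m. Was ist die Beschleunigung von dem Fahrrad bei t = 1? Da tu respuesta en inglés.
We need to integrate our jerk equation j(t) = 0 1 time. Taking ∫j(t)dt and applying a(0) = -8, we find a(t) = -8. We have acceleration a(t) = -8. Substituting t = 1: a(1) = -8.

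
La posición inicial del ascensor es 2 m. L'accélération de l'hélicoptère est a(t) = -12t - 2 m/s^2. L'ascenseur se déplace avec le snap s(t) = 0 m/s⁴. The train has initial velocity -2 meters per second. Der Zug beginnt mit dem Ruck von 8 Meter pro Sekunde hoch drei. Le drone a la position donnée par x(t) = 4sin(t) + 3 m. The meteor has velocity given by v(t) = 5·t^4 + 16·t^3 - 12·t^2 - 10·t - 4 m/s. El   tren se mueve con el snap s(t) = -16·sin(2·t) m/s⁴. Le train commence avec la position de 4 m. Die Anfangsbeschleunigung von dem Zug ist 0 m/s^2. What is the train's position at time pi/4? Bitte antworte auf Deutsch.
Um dies zu lösen, müssen wir 4 Integrale unserer Gleichung für den Snap s(t) = -16·sin(2·t) finden. Das Integral von dem Snap, mit j(0) = 8, ergibt den Ruck: j(t) = 8·cos(2·t). Durch Integration von dem Ruck und Verwendung der Anfangsbedingung a(0) = 0, erhalten wir a(t) = 4·sin(2·t). Das Integral von der Beschleunigung, mit v(0) = -2, ergibt die Geschwindigkeit: v(t) = -2·cos(2·t). Das Integral von der Geschwindigkeit ist die Position. Mit x(0) = 4 erhalten wir x(t) = 4 - sin(2·t). Aus der Gleichung für die Position x(t) = 4 - sin(2·t), setzen wir t = pi/4 ein und erhalten x = 3.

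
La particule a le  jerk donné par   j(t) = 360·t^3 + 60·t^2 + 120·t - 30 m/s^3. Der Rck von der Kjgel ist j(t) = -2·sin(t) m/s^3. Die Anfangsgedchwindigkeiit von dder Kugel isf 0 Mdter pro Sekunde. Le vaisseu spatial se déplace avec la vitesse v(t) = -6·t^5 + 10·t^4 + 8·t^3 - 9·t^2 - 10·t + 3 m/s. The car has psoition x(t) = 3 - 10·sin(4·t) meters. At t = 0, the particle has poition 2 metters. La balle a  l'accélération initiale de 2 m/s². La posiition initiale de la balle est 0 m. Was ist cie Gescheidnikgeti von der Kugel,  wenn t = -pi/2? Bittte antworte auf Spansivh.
Debemos encontrar la integral de nuestra ecuación de la sacudida j(t) = -2·sin(t) 2 veces. La antiderivada de la sacudida es la aceleración. Usando a(0) = 2, obtenemos a(t) = 2·cos(t). La integral de la aceleración, con v(0) = 0, da la velocidad: v(t) = 2·sin(t). Tenemos la velocidad v(t) = 2·sin(t). Sustituyendo t = -pi/2: v(-pi/2) = -2.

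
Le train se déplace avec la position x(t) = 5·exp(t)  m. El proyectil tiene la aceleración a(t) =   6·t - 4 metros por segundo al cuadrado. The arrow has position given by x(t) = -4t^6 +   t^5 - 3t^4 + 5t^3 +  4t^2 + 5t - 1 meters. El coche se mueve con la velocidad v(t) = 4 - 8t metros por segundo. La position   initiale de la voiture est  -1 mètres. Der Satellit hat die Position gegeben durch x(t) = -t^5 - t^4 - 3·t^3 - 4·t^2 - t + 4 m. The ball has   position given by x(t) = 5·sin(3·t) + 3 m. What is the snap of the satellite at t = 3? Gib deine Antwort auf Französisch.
Nous devons dériver notre équation de la position x(t) = -t^5 - t^4 - 3·t^3 - 4·t^2 - t + 4 4 fois. En dérivant la position, nous obtenons la vitesse: v(t) = -5·t^4 - 4·t^3 - 9·t^2 - 8·t - 1. En dérivant la vitesse, nous obtenons l'accélération: a(t) = -20·t^3 - 12·t^2 - 18·t - 8. En dérivant l'accélération, nous obtenons le jerk: j(t) = -60·t^2 - 24·t - 18. La dérivée du jerk donne le snap: s(t) = -120·t - 24. En utilisant s(t) = -120·t - 24 et en substituant t = 3, nous trouvons s = -384.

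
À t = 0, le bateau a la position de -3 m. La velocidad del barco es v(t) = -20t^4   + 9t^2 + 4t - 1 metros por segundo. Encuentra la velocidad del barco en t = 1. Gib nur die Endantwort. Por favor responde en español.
La velocidad en t = 1 es v = -8.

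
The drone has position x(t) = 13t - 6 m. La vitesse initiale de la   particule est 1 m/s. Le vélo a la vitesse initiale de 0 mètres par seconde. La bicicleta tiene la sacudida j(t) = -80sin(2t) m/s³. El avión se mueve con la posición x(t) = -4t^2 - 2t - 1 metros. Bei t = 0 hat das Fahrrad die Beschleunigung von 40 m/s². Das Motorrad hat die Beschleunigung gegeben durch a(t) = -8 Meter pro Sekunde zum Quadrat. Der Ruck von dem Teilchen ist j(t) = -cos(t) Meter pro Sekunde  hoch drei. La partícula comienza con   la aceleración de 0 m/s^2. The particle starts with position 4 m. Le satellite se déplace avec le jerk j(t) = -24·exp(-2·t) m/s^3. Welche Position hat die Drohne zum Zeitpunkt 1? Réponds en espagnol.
De la ecuación de la posición x(t) = 13·t - 6, sustituimos t = 1 para obtener x = 7.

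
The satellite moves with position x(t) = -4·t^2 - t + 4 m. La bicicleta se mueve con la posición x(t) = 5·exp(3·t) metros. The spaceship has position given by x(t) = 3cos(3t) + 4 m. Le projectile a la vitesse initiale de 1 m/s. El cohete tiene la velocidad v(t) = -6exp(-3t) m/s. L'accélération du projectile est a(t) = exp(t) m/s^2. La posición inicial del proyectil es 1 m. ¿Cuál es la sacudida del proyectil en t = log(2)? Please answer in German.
Wir müssen unsere Gleichung für die Beschleunigung a(t) = exp(t) 1-mal ableiten. Die Ableitung von der Beschleunigung ergibt den Ruck: j(t) = exp(t). Mit j(t) = exp(t) und Einsetzen von t = log(2), finden wir j = 2.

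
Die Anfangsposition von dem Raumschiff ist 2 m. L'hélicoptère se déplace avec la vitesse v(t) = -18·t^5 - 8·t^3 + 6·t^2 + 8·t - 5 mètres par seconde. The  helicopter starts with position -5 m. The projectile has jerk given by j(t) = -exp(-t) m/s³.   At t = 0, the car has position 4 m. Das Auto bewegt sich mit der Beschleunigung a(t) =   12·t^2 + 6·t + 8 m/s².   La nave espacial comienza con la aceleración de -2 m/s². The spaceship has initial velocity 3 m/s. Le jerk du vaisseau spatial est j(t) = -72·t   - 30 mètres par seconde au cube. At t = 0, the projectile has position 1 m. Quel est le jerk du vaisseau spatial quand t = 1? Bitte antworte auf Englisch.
We have jerk j(t) = -72·t - 30. Substituting t = 1: j(1) = -102.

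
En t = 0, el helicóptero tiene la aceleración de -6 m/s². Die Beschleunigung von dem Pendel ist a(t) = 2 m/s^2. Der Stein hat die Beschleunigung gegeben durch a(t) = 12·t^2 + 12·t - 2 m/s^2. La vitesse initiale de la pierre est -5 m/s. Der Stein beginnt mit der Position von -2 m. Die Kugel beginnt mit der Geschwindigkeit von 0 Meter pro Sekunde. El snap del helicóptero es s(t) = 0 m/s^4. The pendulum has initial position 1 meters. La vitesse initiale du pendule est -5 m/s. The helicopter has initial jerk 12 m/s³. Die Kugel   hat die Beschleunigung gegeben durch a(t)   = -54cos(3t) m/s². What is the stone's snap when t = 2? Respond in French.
Nous devons dériver notre équation de l'accélération a(t) = 12·t^2 + 12·t - 2 2 fois. La dérivée de l'accélération donne le jerk: j(t) = 24·t + 12. En dérivant le jerk, nous obtenons le snap: s(t) = 24. En utilisant s(t) = 24 et en substituant t = 2, nous trouvons s = 24.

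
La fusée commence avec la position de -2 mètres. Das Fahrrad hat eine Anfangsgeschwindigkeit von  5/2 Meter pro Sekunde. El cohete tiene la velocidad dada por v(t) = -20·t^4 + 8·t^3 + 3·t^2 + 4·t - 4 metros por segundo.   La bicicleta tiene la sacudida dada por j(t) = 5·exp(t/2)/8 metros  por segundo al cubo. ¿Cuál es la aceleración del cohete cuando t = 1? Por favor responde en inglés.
To solve this, we need to take 1 derivative of our velocity equation v(t) = -20·t^4 + 8·t^3 + 3·t^2 + 4·t - 4. The derivative of velocity gives acceleration: a(t) = -80·t^3 + 24·t^2 + 6·t + 4. From the given acceleration equation a(t) = -80·t^3 + 24·t^2 + 6·t + 4, we substitute t = 1 to get a = -46.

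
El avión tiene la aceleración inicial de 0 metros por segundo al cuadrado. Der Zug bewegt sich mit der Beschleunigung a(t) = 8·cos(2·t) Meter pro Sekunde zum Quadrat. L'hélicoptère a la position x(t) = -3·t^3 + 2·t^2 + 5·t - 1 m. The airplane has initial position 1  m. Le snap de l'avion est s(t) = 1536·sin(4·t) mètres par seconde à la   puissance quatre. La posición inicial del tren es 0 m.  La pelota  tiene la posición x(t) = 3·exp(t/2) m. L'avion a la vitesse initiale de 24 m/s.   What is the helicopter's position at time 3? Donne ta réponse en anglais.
From the given position equation x(t) = -3·t^3 + 2·t^2 + 5·t - 1, we substitute t = 3 to get x = -49.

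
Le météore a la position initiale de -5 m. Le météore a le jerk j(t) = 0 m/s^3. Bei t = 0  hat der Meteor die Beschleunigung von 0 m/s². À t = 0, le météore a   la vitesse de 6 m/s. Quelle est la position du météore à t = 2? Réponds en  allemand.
Um dies zu lösen, müssen wir 3 Stammfunktionen unserer Gleichung für den Ruck j(t) = 0 finden. Durch Integration von dem Ruck und Verwendung der Anfangsbedingung a(0) = 0, erhalten wir a(t) = 0. Die Stammfunktion von der Beschleunigung ist die Geschwindigkeit. Mit v(0) = 6 erhalten wir v(t) = 6. Die Stammfunktion von der Geschwindigkeit, mit x(0) = -5, ergibt die Position: x(t) = 6·t - 5. Aus der Gleichung für die Position x(t) = 6·t - 5, setzen wir t = 2 ein und erhalten x = 7.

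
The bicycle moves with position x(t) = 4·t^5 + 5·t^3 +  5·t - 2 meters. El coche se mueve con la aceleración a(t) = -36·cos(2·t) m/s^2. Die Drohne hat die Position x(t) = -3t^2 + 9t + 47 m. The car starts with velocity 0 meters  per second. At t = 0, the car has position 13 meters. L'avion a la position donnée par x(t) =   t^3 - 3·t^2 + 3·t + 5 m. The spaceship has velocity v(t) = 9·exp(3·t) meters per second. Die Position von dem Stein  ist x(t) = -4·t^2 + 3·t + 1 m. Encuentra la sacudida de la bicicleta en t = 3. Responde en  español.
Partiendo de la posición x(t) = 4·t^5 + 5·t^3 + 5·t - 2, tomamos 3 derivadas. Tomando d/dt de x(t), encontramos v(t) = 20·t^4 + 15·t^2 + 5. La derivada de la velocidad da la aceleración: a(t) = 80·t^3 + 30·t. La derivada de la aceleración da la sacudida: j(t) = 240·t^2 + 30. De la ecuación de la sacudida j(t) = 240·t^2 + 30, sustituimos t = 3 para obtener j = 2190.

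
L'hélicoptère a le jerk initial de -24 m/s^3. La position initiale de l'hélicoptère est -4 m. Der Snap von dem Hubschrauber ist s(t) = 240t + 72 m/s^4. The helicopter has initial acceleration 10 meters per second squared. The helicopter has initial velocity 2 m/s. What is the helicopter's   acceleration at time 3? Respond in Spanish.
Debemos encontrar la antiderivada de nuestra ecuación del snap s(t) = 240·t + 72 2 veces. La integral del snap, con j(0) = -24, da la sacudida: j(t) = 120·t^2 + 72·t - 24. La antiderivada de la sacudida es la aceleración. Usando a(0) = 10, obtenemos a(t) = 40·t^3 + 36·t^2 - 24·t + 10. Tenemos la aceleración a(t) = 40·t^3 + 36·t^2 - 24·t + 10. Sustituyendo t = 3: a(3) = 1342.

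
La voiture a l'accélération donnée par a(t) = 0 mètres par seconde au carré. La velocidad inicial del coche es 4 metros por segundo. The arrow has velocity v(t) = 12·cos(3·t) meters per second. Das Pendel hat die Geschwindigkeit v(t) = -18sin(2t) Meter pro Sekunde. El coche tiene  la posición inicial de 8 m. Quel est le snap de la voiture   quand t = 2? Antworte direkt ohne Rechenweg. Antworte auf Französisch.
s(2) = 0.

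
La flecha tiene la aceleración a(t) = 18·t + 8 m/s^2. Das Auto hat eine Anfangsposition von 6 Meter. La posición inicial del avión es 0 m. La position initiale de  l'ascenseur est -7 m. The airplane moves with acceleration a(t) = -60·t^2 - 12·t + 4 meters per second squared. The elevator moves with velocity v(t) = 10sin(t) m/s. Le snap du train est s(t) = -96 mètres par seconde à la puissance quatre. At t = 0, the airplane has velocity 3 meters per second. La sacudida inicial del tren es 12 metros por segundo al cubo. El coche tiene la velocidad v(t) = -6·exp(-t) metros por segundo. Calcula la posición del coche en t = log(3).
Partiendo de la velocidad v(t) = -6·exp(-t), tomamos 1 antiderivada. Tomando ∫v(t)dt y aplicando x(0) = 6, encontramos x(t) = 6·exp(-t). Usando x(t) = 6·exp(-t) y sustituyendo t = log(3), encontramos x = 2.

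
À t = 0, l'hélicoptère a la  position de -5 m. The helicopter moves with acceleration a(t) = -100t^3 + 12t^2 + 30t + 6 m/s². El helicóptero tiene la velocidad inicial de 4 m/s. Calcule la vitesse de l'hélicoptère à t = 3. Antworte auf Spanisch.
Partiendo de la aceleración a(t) = -100·t^3 + 12·t^2 + 30·t + 6, tomamos 1 antiderivada. Tomando ∫a(t)dt y aplicando v(0) = 4, encontramos v(t) = -25·t^4 + 4·t^3 + 15·t^2 + 6·t + 4. Tenemos la velocidad v(t) = -25·t^4 + 4·t^3 + 15·t^2 + 6·t + 4. Sustituyendo t = 3: v(3) = -1760.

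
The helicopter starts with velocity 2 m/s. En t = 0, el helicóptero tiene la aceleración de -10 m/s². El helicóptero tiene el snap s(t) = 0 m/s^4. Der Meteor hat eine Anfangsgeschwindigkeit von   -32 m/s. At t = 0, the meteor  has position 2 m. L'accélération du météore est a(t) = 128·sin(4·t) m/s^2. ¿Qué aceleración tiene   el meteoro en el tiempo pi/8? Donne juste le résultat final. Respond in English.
The acceleration at t = pi/8 is a = 128.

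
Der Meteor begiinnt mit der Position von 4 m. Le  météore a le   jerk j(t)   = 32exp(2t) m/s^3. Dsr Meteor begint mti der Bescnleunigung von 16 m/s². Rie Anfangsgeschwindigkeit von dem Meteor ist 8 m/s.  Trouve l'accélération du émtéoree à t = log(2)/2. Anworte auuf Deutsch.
Um dies zu lösen, müssen wir 1 Stammfunktion unserer Gleichung für den Ruck j(t) = 32·exp(2·t) finden. Die Stammfunktion von dem Ruck, mit a(0) = 16, ergibt die Beschleunigung: a(t) = 16·exp(2·t). Mit a(t) = 16·exp(2·t) und Einsetzen von t = log(2)/2, finden wir a = 32.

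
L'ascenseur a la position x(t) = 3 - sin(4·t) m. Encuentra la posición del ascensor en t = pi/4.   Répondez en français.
En utilisant x(t) = 3 - sin(4·t) et en substituant t = pi/4, nous trouvons x = 3.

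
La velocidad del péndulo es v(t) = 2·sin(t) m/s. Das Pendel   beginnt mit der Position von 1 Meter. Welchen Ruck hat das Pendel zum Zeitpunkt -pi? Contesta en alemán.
Um dies zu lösen, müssen wir 2 Ableitungen unserer Gleichung für die Geschwindigkeit v(t) = 2·sin(t) nehmen. Mit d/dt von v(t) finden wir a(t) = 2·cos(t). Durch Ableiten von der Beschleunigung erhalten wir den Ruck: j(t) = -2·sin(t). Wir haben den Ruck j(t) = -2·sin(t). Durch Einsetzen von t = -pi: j(-pi) = 0.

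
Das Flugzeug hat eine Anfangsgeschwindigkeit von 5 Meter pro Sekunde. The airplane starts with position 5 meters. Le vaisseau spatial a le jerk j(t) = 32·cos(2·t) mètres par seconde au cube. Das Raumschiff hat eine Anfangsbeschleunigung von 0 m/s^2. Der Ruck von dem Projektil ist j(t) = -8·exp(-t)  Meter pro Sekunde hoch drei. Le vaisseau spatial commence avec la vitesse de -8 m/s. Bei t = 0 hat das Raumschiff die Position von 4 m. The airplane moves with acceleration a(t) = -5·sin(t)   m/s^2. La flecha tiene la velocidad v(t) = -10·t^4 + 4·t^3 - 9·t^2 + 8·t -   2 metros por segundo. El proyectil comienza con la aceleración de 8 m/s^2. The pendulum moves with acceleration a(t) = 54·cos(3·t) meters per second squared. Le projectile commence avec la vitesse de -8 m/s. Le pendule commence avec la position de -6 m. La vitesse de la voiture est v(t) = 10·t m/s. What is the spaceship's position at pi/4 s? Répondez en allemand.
Wir müssen die Stammfunktion unserer Gleichung für den Ruck j(t) = 32·cos(2·t) 3-mal finden. Durch Integration von dem Ruck und Verwendung der Anfangsbedingung a(0) = 0, erhalten wir a(t) = 16·sin(2·t). Die Stammfunktion von der Beschleunigung ist die Geschwindigkeit. Mit v(0) = -8 erhalten wir v(t) = -8·cos(2·t). Mit ∫v(t)dt und Anwendung von x(0) = 4, finden wir x(t) = 4 - 4·sin(2·t). Aus der Gleichung für die Position x(t) = 4 - 4·sin(2·t), setzen wir t = pi/4 ein und erhalten x = 0.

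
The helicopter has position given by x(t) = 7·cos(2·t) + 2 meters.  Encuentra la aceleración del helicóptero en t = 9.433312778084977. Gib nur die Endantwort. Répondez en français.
La réponse est -27.9959208850764.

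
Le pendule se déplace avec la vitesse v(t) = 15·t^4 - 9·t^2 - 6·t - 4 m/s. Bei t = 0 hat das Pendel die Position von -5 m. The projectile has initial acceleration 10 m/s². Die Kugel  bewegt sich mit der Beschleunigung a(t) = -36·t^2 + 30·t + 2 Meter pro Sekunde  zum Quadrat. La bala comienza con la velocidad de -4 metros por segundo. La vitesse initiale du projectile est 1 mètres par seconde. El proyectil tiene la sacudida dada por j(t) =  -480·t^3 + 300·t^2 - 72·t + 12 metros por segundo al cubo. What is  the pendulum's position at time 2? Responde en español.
Necesitamos integrar nuestra ecuación de la velocidad v(t) = 15·t^4 - 9·t^2 - 6·t - 4 1 vez. Tomando ∫v(t)dt y aplicando x(0) = -5, encontramos x(t) = 3·t^5 - 3·t^3 - 3·t^2 - 4·t - 5. De la ecuación de la posición x(t) = 3·t^5 - 3·t^3 - 3·t^2 - 4·t - 5, sustituimos t = 2 para obtener x = 47.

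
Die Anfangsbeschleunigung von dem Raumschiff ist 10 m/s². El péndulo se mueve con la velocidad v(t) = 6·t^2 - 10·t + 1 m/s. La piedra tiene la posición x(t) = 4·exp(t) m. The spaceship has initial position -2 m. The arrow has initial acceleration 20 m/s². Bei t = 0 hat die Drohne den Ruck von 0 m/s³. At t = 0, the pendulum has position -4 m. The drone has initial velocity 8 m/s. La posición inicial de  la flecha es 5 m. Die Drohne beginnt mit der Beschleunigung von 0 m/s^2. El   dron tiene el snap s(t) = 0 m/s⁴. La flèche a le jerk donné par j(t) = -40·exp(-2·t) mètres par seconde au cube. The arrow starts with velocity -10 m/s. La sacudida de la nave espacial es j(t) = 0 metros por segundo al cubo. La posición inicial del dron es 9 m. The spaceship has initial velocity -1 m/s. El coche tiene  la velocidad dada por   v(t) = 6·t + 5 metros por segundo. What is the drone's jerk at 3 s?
To find the answer, we compute 1 antiderivative of s(t) = 0. The integral of snap is jerk. Using j(0) = 0, we get j(t) = 0. We have jerk j(t) = 0. Substituting t = 3: j(3) = 0.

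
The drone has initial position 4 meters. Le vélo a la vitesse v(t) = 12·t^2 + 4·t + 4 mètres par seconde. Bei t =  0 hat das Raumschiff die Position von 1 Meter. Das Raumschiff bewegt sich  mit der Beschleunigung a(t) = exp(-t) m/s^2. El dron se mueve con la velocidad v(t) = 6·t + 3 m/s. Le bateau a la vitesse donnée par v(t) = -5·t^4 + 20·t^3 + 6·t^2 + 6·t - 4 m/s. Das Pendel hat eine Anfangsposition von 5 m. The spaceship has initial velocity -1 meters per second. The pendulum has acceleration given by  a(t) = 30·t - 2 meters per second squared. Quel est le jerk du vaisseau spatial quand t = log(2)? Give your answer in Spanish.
Partiendo de la aceleración a(t) = exp(-t), tomamos 1 derivada. Derivando la aceleración, obtenemos la sacudida: j(t) = -exp(-t). De la ecuación de la sacudida j(t) = -exp(-t), sustituimos t = log(2) para obtener j = -1/2.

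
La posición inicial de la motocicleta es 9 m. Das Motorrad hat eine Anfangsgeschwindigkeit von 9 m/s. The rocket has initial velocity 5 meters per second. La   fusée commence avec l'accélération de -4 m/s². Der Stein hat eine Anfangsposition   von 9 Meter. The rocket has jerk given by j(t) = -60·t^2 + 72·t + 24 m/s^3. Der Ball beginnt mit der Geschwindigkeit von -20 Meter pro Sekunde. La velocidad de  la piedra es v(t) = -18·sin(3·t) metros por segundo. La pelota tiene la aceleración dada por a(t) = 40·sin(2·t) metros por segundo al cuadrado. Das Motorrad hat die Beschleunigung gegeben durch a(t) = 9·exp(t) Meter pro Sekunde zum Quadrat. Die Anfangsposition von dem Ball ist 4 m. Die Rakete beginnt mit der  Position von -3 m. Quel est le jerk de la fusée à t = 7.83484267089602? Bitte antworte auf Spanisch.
Usando j(t) = -60·t^2 + 72·t + 24 y sustituyendo t = 7.83484267089602, encontramos j = -3094.97690835707.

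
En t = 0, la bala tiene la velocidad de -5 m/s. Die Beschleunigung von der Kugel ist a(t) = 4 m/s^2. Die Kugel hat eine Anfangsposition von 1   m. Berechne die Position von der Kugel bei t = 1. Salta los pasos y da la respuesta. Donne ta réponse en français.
La réponse est -2.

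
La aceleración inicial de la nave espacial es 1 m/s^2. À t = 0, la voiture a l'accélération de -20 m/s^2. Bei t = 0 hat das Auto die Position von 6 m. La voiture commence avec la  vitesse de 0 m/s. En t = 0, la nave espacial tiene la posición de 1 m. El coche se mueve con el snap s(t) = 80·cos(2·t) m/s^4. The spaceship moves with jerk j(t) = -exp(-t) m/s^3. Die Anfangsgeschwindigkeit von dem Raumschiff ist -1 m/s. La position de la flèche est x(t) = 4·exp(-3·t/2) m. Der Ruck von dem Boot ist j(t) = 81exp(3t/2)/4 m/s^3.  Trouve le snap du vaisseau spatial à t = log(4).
Pour résoudre ceci, nous devons prendre 1 dérivée de notre équation du jerk j(t) = -exp(-t). En prenant d/dt de j(t), nous trouvons s(t) = exp(-t). Nous avons le snap s(t) = exp(-t). En substituant t = log(4): s(log(4)) = 1/4.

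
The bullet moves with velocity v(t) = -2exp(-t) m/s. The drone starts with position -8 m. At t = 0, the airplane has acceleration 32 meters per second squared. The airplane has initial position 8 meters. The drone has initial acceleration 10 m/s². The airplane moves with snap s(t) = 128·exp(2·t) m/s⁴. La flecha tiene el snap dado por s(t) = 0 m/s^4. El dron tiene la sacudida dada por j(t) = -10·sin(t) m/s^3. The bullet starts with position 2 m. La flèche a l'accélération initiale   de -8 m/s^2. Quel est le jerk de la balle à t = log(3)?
Nous devons dériver notre équation de la vitesse v(t) = -2·exp(-t) 2 fois. En prenant d/dt de v(t), nous trouvons a(t) = 2·exp(-t). En dérivant l'accélération, nous obtenons le jerk: j(t) = -2·exp(-t). Nous avons le jerk j(t) = -2·exp(-t). En substituant t = log(3): j(log(3)) = -2/3.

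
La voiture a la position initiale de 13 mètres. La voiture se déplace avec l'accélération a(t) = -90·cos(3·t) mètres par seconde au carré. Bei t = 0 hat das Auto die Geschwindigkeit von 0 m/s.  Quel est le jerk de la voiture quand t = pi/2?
En partant de l'accélération a(t) = -90·cos(3·t), nous prenons 1 dérivée. La dérivée de l'accélération donne le jerk: j(t) = 270·sin(3·t). De l'équation du jerk j(t) = 270·sin(3·t), nous substituons t = pi/2 pour obtenir j = -270.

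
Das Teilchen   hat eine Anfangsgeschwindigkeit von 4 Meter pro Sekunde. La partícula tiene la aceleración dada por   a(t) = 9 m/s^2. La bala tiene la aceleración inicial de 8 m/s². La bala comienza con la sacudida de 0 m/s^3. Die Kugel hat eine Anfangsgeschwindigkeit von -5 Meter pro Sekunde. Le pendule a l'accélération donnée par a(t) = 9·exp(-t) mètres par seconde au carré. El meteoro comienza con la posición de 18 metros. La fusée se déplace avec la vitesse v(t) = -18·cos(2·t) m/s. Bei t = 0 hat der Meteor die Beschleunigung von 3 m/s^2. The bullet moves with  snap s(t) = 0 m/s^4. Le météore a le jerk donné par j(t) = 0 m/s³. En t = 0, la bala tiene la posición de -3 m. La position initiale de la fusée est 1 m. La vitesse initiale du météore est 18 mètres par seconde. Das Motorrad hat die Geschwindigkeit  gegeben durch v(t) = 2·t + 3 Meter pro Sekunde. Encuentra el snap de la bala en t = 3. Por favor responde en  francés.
Nous avons le snap s(t) = 0. En substituant t = 3: s(3) = 0.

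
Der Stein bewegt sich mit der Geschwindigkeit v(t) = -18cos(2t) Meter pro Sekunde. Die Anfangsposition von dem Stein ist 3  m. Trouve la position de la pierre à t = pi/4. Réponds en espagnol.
Partiendo de la velocidad v(t) = -18·cos(2·t), tomamos 1 integral. Tomando ∫v(t)dt y aplicando x(0) = 3, encontramos x(t) = 3 - 9·sin(2·t). Tenemos la posición x(t) = 3 - 9·sin(2·t). Sustituyendo t = pi/4: x(pi/4) = -6.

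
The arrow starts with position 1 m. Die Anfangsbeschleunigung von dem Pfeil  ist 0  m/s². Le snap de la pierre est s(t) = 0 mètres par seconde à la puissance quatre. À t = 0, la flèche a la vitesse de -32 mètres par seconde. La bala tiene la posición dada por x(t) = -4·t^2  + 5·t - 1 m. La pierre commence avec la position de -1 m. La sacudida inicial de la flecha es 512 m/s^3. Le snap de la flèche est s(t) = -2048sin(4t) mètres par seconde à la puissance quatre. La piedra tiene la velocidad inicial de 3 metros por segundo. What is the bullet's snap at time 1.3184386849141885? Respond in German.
Um dies zu lösen, müssen wir 4 Ableitungen unserer Gleichung für die Position x(t) = -4·t^2 + 5·t - 1 nehmen. Durch Ableiten von der Position erhalten wir die Geschwindigkeit: v(t) = 5 - 8·t. Die Ableitung von der Geschwindigkeit ergibt die Beschleunigung: a(t) = -8. Durch Ableiten von der Beschleunigung erhalten wir den Ruck: j(t) = 0. Die Ableitung von dem Ruck ergibt den Snap: s(t) = 0. Wir haben den Snap s(t) = 0. Durch Einsetzen von t = 1.3184386849141885: s(1.3184386849141885) = 0.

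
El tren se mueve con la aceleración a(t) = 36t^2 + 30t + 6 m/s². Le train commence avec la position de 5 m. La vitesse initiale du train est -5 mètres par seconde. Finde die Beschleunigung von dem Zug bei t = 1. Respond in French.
En utilisant a(t) = 36·t^2 + 30·t + 6 et en substituant t = 1, nous trouvons a = 72.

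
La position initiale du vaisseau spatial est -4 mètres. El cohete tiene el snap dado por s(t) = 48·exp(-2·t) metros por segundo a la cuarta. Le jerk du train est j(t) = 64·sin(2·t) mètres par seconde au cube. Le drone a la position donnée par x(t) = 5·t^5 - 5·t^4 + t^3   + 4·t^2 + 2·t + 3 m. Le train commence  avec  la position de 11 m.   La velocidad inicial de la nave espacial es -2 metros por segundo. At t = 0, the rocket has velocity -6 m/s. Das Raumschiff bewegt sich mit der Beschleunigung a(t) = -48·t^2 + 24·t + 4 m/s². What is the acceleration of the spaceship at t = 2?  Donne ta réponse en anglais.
From the given acceleration equation a(t) = -48·t^2 + 24·t + 4, we substitute t = 2 to get a = -140.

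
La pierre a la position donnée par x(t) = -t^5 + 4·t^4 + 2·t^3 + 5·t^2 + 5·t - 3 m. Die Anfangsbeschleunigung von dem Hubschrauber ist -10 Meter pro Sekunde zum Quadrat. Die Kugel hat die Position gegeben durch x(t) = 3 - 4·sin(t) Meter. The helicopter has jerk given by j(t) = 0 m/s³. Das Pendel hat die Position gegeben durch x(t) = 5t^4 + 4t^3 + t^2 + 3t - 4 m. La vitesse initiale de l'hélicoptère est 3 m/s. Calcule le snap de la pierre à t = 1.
En partant de la position x(t) = -t^5 + 4·t^4 + 2·t^3 + 5·t^2 + 5·t - 3, nous prenons 4 dérivées. La dérivée de la position donne la vitesse: v(t) = -5·t^4 + 16·t^3 + 6·t^2 + 10·t + 5. En prenant d/dt de v(t), nous trouvons a(t) = -20·t^3 + 48·t^2 + 12·t + 10. En dérivant l'accélération, nous obtenons le jerk: j(t) = -60·t^2 + 96·t + 12. En dérivant le jerk, nous obtenons le snap: s(t) = 96 - 120·t. En utilisant s(t) = 96 - 120·t et en substituant t = 1, nous trouvons s = -24.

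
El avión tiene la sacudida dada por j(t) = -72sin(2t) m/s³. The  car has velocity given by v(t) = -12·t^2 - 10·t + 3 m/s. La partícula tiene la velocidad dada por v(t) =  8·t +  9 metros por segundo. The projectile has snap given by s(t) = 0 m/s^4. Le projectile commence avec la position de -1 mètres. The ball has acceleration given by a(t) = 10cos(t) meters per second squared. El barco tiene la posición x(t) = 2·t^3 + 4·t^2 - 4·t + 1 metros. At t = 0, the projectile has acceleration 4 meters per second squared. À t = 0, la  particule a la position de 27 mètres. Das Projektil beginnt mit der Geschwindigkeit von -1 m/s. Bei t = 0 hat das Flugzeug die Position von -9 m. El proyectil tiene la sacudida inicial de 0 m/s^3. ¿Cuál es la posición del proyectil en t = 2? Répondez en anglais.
To solve this, we need to take 4 antiderivatives of our snap equation s(t) = 0. Integrating snap and using the initial condition j(0) = 0, we get j(t) = 0. The integral of jerk, with a(0) = 4, gives acceleration: a(t) = 4. The antiderivative of acceleration, with v(0) = -1, gives velocity: v(t) = 4·t - 1. Integrating velocity and using the initial condition x(0) = -1, we get x(t) = 2·t^2 - t - 1. We have position x(t) = 2·t^2 - t - 1. Substituting t = 2: x(2) = 5.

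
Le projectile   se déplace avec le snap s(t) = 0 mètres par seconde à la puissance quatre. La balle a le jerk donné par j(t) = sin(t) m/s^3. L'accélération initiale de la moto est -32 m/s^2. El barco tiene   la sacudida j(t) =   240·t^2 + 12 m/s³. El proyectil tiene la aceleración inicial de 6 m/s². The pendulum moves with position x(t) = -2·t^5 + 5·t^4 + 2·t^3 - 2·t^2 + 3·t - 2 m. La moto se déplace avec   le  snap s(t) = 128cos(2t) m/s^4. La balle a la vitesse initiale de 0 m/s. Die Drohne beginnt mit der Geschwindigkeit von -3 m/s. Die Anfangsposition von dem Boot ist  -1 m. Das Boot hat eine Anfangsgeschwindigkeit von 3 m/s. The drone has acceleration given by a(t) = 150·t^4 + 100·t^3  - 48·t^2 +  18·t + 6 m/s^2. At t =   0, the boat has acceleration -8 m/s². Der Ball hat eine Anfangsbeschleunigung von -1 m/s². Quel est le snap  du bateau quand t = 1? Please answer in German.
Ausgehend von dem Ruck j(t) = 240·t^2 + 12, nehmen wir 1 Ableitung. Mit d/dt von j(t) finden wir s(t) = 480·t. Mit s(t) = 480·t und Einsetzen von t = 1, finden wir s = 480.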